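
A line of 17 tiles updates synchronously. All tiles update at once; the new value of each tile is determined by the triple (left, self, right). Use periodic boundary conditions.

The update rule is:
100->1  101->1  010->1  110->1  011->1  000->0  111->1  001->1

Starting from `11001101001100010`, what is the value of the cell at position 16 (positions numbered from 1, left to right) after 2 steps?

step 1: 11111111111110111
step 2: 11111111111111111
position 16 holds 1

1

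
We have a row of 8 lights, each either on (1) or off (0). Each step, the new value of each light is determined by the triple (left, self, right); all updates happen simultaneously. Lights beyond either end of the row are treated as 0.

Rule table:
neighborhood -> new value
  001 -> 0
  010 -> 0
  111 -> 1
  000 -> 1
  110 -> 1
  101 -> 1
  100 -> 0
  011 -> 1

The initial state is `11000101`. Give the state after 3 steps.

11101111

11010010
11100000
11101111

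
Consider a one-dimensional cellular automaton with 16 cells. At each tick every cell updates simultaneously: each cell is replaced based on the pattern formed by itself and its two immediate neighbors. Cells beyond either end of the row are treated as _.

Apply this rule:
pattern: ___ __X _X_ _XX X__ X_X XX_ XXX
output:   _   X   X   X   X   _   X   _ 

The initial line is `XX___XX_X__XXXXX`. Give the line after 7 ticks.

tick 1: XXX_XXX_XXXX___X
tick 2: X_X_X_X_X__XX_XX
tick 3: X_X_X_X_XXXXX_XX
tick 4: X_X_X_X_X___X_XX
tick 5: X_X_X_X_XX_XX_XX
tick 6: X_X_X_X_XX_XX_XX  (fixed point — unchanged through tick 7)

X_X_X_X_XX_XX_XX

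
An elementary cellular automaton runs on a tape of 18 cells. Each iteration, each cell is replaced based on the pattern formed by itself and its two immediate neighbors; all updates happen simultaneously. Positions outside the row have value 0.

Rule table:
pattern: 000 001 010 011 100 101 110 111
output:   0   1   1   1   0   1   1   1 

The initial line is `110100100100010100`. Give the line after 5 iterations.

iteration 1: 111101101100111100
iteration 2: 111111111101111100
iteration 3: 111111111111111100
iteration 4: 111111111111111100  (fixed point — unchanged through iteration 5)

111111111111111100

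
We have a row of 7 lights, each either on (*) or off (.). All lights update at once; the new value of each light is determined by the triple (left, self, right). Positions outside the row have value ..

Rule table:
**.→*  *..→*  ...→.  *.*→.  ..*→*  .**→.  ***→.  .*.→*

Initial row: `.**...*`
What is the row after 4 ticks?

......*

*.**.**
*..*..*
*******
......*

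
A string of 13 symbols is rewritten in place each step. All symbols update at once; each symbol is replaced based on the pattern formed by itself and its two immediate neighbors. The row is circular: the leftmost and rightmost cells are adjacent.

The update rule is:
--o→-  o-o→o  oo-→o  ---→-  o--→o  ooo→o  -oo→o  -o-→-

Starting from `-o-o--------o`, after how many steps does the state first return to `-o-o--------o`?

o-o-o--------
-o-o-o-------
--o-o-o------
---o-o-o-----
----o-o-o----
-----o-o-o---
------o-o-o--
-------o-o-o-
--------o-o-o
o--------o-o-
-o--------o-o
o-o--------o-
-o-o--------o

13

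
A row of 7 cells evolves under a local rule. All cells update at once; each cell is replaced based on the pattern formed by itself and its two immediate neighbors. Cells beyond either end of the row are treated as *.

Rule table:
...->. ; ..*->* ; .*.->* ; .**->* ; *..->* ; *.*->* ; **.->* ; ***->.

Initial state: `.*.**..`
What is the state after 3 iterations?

*.....*

iteration 1: *******
iteration 2: .......
iteration 3: *.....*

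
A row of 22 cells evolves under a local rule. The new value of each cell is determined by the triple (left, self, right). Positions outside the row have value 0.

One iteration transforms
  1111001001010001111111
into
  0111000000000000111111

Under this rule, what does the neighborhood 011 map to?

0

At position 0 the neighborhood is 011; the next row has 0 there.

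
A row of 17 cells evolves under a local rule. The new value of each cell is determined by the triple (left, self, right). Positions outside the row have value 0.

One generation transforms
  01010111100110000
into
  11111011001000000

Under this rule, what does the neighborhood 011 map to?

0

At position 5 the neighborhood is 011; the next row has 0 there.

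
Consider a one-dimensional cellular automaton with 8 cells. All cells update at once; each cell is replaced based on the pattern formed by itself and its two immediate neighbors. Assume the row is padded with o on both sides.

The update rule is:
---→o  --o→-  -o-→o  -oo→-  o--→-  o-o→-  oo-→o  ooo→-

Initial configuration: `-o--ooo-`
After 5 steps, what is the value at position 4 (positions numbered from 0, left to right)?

o

-o----o-
-o-oo-o-
-o--o-o-
-o--o-o-  (fixed point — unchanged through step 5)
position 4 holds o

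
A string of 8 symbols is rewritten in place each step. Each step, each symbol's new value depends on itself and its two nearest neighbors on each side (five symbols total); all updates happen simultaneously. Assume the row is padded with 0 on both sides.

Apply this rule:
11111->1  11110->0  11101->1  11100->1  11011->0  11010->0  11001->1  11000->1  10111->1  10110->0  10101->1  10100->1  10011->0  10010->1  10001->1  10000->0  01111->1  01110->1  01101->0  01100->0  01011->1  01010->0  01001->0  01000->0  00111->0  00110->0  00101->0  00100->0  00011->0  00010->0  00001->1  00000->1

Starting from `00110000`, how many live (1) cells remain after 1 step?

4

10001011
count of 1: 4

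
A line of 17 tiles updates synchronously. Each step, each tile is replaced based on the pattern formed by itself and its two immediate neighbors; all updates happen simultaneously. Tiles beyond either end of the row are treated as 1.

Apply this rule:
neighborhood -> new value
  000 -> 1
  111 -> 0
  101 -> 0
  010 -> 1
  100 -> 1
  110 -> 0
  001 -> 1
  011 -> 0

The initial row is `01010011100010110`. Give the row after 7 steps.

11111100011110000

step 1: 01011100011110000
step 2: 01000011100001111
step 3: 01111100011110000
step 4: 00000011100001111
step 5: 11111100011110000
step 6: 00000011100001111  (repeats step 4; period 2)
step 7: 11111100011110000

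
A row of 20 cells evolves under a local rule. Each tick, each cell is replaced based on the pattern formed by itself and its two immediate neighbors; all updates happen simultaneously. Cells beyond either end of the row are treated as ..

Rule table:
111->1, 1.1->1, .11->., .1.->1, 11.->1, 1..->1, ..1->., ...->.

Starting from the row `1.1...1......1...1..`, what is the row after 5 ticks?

....1111..11.....111

tick 1: 1111..11.....11..11.
tick 2: .1111..11.....11..11
tick 3: ..1111..11.....11..1
tick 4: ...1111..11.....11.1
tick 5: ....1111..11.....111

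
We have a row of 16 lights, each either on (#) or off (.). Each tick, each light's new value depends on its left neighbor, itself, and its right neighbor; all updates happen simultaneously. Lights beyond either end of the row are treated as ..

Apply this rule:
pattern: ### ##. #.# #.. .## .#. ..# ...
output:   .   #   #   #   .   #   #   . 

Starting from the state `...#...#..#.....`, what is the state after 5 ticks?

tick 1: ..###.######....
tick 2: .#..##.....##...
tick 3: ####.##...#.##..
tick 4: ...##.##.###.##.
tick 5: ..#.##.##..##.##

..#.##.##..##.##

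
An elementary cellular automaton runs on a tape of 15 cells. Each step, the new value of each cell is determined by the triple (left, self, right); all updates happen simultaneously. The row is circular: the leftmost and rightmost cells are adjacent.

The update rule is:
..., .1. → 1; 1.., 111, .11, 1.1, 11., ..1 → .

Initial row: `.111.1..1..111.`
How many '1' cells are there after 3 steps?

.....1..1......
1111.1..1.11111
.....1..1......
count of 1: 2

2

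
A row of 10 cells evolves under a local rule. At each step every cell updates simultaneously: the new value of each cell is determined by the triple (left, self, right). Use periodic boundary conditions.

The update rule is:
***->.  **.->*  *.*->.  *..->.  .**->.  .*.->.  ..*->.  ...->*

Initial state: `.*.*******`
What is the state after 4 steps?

.........*
.*******..
.......*.*
.*****....

.*****....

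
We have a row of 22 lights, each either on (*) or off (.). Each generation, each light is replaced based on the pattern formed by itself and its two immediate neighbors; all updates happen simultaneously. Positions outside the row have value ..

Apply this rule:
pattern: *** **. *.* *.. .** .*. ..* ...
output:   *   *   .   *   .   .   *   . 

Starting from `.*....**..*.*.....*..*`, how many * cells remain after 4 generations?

5

*.*..*.***...*...*.**.
...**...***.*.*.*...**
..*.**.*.**......*.*.*
.*...*....**....*.....
count of *: 5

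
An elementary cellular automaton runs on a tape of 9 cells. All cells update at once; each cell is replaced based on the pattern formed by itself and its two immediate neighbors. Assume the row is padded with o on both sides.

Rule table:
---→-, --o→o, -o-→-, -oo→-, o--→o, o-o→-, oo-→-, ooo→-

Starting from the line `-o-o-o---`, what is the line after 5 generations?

generation 1: ------o-o
generation 2: o----o---
generation 3: -o--o-o-o
generation 4: --oo-----
generation 5: oo--o---o

oo--o---o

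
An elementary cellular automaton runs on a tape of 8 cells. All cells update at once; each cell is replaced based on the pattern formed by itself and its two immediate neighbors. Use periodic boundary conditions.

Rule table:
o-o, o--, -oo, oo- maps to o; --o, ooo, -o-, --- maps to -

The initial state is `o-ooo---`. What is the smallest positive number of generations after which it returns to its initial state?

15

generation 1: -oo-oo--
generation 2: -oooooo-
generation 3: -o----oo
generation 4: o-o---oo
generation 5: oo-o--o-
generation 6: ooo-o--o
generation 7: --oo-o-o
generation 8: o-ooo-o-
generation 9: -oo-oo-o
generation 10: ooooooo-
generation 11: o-----oo
generation 12: oo----o-
generation 13: ooo----o
generation 14: --oo---o
generation 15: o-ooo---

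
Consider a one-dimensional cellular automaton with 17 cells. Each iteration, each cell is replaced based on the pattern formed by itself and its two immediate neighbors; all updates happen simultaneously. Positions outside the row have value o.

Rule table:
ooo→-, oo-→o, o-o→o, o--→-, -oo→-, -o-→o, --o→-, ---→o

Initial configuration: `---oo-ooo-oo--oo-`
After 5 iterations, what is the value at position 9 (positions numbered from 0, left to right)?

-o--oo--oo-o---oo
oo---o---ooo-o---
-o-o-o-o---ooo-o-
oooooooo-o---oooo
-------ooo-o-----
position 9 holds o

o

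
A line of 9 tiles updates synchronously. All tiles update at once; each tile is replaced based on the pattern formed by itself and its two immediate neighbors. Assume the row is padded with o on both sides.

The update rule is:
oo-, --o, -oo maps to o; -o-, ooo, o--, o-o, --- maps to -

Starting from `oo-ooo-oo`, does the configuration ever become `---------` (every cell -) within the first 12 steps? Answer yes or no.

-o-o-o-o-
---------
all cells are - at step 2

yes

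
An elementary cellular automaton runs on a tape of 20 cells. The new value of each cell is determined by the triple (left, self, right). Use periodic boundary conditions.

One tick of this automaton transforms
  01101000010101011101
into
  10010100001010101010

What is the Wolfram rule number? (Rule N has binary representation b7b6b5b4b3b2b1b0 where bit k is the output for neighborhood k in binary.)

position 16: 111 → 1  (bit 7 = 1)
position 2: 110 → 0  (bit 6 = 0)
position 0: 101 → 1  (bit 5 = 1)
position 5: 100 → 1  (bit 4 = 1)
position 1: 011 → 0  (bit 3 = 0)
position 4: 010 → 0  (bit 2 = 0)
position 8: 001 → 0  (bit 1 = 0)
position 6: 000 → 0  (bit 0 = 0)
bits b7..b0 = 10110000 = 176

176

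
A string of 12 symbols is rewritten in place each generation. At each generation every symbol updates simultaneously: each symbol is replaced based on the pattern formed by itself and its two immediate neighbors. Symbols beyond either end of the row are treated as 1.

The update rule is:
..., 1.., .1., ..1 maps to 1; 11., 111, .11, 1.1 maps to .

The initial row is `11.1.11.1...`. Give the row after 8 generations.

11111111....

generation 1: ...1....1111
generation 2: 11111111....
generation 3: ........1111
generation 4: 11111111....  (repeats generation 2; period 2)
generation 8: 11111111....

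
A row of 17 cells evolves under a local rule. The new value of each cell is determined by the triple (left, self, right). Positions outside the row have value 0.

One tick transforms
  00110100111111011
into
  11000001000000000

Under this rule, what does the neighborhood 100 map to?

At position 6 the neighborhood is 100; the next row has 0 there.

0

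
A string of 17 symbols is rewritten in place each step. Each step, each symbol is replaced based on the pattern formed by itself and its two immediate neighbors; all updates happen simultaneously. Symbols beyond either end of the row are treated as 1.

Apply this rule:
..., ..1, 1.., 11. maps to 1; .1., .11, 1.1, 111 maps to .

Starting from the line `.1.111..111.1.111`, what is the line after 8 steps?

11..111.111111111

step 1: .....111..1......
step 2: 11111..111.111111
step 3: ....111..1.......
step 4: 1111..111.1111111
step 5: ...111..1........
step 6: 111..111.11111111
step 7: ..111..1.........
step 8: 11..111.111111111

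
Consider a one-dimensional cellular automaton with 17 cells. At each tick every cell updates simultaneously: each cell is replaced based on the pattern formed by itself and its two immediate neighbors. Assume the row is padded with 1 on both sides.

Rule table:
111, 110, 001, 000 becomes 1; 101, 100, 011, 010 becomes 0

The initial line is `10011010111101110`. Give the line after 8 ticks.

10011010100100100

10101000011100110
10000011101101010
10111101100100000
10011100101001111
10101101000010111
10000100011100011
10111001101101101
10011010100100100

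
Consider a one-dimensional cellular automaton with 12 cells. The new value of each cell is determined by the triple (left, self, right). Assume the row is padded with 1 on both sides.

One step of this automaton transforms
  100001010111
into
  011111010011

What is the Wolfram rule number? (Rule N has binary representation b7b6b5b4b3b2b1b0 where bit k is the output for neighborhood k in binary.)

151

position 10: 111 → 1  (bit 7 = 1)
position 0: 110 → 0  (bit 6 = 0)
position 6: 101 → 0  (bit 5 = 0)
position 1: 100 → 1  (bit 4 = 1)
position 9: 011 → 0  (bit 3 = 0)
position 5: 010 → 1  (bit 2 = 1)
position 4: 001 → 1  (bit 1 = 1)
position 2: 000 → 1  (bit 0 = 1)
bits b7..b0 = 10010111 = 151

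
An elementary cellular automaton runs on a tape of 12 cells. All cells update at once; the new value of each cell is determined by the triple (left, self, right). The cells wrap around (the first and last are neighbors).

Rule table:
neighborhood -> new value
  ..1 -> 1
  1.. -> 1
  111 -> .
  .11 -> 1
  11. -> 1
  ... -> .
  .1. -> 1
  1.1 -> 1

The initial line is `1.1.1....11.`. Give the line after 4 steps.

...11111111.

111111..1111
.....1111...
....11..11..
...11111111.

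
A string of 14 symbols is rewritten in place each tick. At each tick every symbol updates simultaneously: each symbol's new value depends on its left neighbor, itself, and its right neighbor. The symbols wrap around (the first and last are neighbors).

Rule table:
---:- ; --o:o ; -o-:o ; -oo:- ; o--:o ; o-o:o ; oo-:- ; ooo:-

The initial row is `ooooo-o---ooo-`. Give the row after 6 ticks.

o-ooooo-ooo-oo

tick 1: -----ooo-o---o
tick 2: o---o---ooo-oo
tick 3: -o-ooo-o---o--
tick 4: ooo---ooo-ooo-
tick 5: ---o-o---o---o
tick 6: o-ooooo-ooo-oo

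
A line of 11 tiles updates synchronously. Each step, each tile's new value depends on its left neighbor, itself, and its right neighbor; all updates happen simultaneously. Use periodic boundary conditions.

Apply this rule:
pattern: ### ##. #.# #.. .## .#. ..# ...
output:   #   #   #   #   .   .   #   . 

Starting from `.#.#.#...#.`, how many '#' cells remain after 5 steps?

#.#.#.#.#.#
##.#.#.#.#.
.##.#.#.#.#
#.##.#.#.#.
.#.##.#.#.#
count of #: 6

6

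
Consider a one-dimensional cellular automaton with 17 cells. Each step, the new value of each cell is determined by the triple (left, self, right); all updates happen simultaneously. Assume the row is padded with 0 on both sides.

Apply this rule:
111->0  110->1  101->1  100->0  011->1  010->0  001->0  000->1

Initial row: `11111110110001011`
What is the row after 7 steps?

step 1: 10000011110100111
step 2: 00111010011000101
step 3: 10101100011010010
step 4: 01011101011100000
step 5: 00110110110101111
step 6: 10111111111011001
step 7: 01100000001111000

01100000001111000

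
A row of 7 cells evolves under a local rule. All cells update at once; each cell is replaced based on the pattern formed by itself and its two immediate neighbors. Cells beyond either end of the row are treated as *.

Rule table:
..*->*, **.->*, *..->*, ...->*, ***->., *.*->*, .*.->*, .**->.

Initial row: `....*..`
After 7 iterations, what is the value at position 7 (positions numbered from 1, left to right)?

*

*******
.......
*******  (repeats iteration 1; period 2)
iteration 7: *******
position 7 holds *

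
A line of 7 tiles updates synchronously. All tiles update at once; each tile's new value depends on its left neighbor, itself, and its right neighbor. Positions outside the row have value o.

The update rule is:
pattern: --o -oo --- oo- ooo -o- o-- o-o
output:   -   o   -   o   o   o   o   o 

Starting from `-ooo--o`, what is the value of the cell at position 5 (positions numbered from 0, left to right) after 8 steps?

o

ooooo-o
ooooooo
ooooooo  (fixed point — unchanged through step 8)
position 5 holds o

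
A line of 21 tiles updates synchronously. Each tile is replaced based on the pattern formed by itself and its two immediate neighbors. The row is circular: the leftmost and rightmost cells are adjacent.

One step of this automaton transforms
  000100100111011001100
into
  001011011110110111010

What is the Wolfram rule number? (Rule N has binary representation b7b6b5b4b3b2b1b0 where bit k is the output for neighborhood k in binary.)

186

position 10: 111 → 1  (bit 7 = 1)
position 11: 110 → 0  (bit 6 = 0)
position 12: 101 → 1  (bit 5 = 1)
position 4: 100 → 1  (bit 4 = 1)
position 9: 011 → 1  (bit 3 = 1)
position 3: 010 → 0  (bit 2 = 0)
position 2: 001 → 1  (bit 1 = 1)
position 0: 000 → 0  (bit 0 = 0)
bits b7..b0 = 10111010 = 186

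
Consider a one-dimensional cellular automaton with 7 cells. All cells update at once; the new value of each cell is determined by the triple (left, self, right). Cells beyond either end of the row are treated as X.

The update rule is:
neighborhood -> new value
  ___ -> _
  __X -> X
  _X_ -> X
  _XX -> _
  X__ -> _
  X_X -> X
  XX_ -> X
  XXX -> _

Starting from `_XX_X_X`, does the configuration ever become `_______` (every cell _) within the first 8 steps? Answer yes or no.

no

X_XXXX_
XX___XX
_X__X__
XX_XX_X
_XX_XX_
X_XX_XX
XX_XX__
_XX_X_X
step 8 is _XX_X_X, still not uniform _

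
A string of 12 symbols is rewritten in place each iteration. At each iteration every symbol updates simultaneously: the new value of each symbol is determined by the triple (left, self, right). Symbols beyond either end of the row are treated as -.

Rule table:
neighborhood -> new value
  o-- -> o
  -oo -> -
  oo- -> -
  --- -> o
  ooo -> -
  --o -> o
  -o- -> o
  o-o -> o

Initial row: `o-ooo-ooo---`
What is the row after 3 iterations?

oo-------ooo

oo---o---ooo
--ooooooo---
oo-------ooo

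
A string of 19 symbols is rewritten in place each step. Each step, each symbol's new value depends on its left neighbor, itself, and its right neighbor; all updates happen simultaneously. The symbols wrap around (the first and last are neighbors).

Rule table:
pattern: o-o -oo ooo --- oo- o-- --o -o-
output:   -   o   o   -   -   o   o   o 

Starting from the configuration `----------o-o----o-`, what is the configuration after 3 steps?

oo-----oo-ooo-ooo--

---------oo-oo--ooo
o-------oo--o-oooo-
oo-----oo-ooo-ooo--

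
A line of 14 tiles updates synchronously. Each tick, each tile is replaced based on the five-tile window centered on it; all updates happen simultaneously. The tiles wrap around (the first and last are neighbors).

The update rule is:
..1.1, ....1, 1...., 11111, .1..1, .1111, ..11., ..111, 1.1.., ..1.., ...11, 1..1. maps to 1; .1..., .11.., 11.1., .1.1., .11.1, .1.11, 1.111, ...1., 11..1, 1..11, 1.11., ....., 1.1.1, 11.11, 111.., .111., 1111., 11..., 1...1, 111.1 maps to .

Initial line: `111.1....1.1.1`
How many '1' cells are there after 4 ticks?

1...1.11.1....
1...1....1.11.
1...1.11.1....  (repeats tick 1; period 2)
tick 4: 1...1....1.11.
count of 1: 5

5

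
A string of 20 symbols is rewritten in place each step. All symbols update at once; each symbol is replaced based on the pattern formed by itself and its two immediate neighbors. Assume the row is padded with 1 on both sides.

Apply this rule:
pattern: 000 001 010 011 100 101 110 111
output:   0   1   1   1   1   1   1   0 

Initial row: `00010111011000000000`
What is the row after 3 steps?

10111101111100000001
11100111000110000011
00111101101111000110

00111101101111000110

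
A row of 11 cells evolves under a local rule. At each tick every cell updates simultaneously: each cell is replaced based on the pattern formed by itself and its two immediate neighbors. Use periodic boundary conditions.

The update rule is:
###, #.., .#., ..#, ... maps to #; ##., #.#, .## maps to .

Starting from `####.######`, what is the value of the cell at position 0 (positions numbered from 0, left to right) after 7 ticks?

#

tick 1: ###...#####
tick 2: ##.###.####
tick 3: #...#...###
tick 4: .#######.##
tick 5: ..#####....
tick 6: ##.###.####  (repeats tick 2; period 4)
tick 7: #...#...###
position 0 holds #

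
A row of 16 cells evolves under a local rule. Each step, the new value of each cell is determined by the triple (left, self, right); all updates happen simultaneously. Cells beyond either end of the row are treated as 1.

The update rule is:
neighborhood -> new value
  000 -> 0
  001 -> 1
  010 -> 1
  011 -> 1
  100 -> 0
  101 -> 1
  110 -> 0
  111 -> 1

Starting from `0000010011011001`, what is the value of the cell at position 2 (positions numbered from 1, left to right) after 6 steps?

0

step 1: 0000110110110011
step 2: 0001101101100111
step 3: 0011011011001111
step 4: 0110110110011111
step 5: 1101101100111111
step 6: 1011011001111111
position 2 holds 0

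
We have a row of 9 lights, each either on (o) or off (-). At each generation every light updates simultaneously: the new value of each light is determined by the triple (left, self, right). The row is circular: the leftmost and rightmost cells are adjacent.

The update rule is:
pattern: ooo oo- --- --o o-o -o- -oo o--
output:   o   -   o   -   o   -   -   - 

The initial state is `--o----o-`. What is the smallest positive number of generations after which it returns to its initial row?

2

generation 1: o---oo---
generation 2: --o----o-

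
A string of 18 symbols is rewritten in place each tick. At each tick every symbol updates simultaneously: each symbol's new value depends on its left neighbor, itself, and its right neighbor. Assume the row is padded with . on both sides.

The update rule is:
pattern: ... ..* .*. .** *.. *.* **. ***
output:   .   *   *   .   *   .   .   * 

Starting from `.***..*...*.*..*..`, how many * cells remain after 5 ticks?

*.*.****.**.*****.
*.*..**......***.*
*.***..*....*.*..*
*..*.****..**.****
****..**.**....**.
count of *: 10

10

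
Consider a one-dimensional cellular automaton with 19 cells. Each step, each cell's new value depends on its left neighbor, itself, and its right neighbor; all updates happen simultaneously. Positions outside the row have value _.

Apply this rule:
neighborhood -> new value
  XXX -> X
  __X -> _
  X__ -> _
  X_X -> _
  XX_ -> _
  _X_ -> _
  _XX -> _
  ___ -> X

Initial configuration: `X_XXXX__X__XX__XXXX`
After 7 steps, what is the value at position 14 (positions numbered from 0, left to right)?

X

step 1: ___XX___________XX_
step 2: XX____XXXXXXXXX____
step 3: ___XX__XXXXXXX__XXX
step 4: XX______XXXXX____X_
step 5: ___XXXX__XXX__XX___
step 6: XX__XX____X______XX
step 7: _______XX___XXXX___
position 14 holds X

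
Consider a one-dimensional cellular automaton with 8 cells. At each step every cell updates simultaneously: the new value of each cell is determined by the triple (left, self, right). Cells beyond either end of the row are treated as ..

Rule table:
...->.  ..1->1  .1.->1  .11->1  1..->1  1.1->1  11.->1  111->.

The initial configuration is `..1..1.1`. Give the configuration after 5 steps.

.1111111
11.....1
111...11
1.11.111
111111.1

111111.1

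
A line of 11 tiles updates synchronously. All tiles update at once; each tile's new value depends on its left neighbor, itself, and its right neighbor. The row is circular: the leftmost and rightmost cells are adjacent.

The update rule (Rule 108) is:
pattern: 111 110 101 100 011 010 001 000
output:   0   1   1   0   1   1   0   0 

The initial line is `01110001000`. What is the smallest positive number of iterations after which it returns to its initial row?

iteration 1: 01010001000
iteration 2: 01110001000

2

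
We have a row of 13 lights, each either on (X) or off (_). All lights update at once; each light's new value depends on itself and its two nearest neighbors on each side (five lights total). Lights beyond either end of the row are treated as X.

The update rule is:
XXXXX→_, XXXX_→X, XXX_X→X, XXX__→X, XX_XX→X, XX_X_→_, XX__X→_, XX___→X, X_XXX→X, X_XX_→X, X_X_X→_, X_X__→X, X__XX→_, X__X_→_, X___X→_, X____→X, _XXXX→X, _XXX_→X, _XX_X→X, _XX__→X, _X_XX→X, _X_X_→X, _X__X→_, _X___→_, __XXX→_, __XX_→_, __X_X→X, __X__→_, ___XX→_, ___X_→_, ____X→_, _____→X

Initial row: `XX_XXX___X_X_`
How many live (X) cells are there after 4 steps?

7

step 1: XXXXXXX__XX_X
step 2: _____XX___XXX
step 3: XXX___XX___X_
step 4: _XXX___XX__XX
count of X: 7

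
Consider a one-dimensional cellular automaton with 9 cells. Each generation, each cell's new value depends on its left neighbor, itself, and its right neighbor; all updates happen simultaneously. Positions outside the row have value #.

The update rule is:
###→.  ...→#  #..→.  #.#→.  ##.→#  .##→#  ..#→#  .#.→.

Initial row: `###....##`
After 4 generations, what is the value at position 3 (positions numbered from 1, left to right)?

#

..#.####.
.#..#..#.
...#..#..
.##..#..#
position 3 holds #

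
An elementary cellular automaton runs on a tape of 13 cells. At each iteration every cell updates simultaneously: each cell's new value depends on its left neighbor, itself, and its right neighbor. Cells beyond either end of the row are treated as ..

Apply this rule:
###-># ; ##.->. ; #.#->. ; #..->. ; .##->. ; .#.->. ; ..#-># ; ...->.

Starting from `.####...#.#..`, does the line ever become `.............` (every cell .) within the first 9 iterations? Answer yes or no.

yes

iteration 1: #.##...#.....
iteration 2: ......#......
iteration 3: .....#.......
iteration 4: ....#........
iteration 5: ...#.........
iteration 6: ..#..........
iteration 7: .#...........
iteration 8: #............
iteration 9: .............
all cells are . at iteration 9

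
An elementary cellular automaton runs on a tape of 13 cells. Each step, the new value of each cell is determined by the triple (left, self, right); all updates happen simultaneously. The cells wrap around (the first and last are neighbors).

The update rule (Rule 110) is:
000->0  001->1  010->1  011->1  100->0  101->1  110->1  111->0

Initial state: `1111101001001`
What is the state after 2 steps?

step 1: 0000111011011
step 2: 0001101111111

0001101111111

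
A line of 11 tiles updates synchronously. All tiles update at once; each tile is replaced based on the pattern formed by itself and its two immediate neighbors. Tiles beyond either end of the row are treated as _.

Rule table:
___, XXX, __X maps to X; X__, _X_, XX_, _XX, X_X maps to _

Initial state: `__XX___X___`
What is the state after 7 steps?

XX___XX__XX
___XX___X__
XXX___XX__X
_X__XX___X_
X__X___XX__
__X__XX___X
XX__X___XX_

XX__X___XX_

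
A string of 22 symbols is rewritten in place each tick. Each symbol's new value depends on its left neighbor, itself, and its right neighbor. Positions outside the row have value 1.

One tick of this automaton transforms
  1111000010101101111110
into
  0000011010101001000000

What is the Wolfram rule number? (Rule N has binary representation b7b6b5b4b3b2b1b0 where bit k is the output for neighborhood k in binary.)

13

position 0: 111 → 0  (bit 7 = 0)
position 3: 110 → 0  (bit 6 = 0)
position 9: 101 → 0  (bit 5 = 0)
position 4: 100 → 0  (bit 4 = 0)
position 12: 011 → 1  (bit 3 = 1)
position 8: 010 → 1  (bit 2 = 1)
position 7: 001 → 0  (bit 1 = 0)
position 5: 000 → 1  (bit 0 = 1)
bits b7..b0 = 00001101 = 13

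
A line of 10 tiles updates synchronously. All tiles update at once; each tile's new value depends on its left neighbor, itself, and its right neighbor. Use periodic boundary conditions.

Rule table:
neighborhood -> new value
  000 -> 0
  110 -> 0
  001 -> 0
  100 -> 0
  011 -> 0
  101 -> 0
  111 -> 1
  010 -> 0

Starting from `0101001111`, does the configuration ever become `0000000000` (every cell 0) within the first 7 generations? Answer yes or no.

yes

0000000110
0000000000
all cells are 0 at generation 2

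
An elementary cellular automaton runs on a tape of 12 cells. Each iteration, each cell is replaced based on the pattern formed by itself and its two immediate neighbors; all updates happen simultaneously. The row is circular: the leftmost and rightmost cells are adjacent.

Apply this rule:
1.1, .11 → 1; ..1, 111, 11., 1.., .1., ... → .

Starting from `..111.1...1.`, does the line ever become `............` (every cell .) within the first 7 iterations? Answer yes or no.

yes

iteration 1: ..1..1......
iteration 2: ............
all cells are . at iteration 2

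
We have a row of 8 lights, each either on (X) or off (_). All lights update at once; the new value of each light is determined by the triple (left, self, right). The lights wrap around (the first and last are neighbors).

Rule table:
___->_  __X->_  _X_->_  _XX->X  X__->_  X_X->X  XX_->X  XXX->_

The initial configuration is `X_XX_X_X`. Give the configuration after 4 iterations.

iteration 1: XXXXX_XX
iteration 2: ____XXX_
iteration 3: ____X_X_
iteration 4: _____X__

_____X__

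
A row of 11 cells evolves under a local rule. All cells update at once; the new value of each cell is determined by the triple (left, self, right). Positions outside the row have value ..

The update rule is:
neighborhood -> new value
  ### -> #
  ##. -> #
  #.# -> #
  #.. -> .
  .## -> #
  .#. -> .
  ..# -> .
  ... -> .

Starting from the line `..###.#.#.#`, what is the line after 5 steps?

..####.#.#.
..#####.#..
..######...
..######...  (fixed point — unchanged through step 5)

..######...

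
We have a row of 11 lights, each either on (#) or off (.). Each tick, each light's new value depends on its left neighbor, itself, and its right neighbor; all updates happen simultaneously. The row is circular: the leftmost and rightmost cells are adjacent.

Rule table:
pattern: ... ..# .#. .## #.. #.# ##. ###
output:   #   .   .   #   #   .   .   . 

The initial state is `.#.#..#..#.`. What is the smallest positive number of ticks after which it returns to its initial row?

....#..#..#
###..#..#..
#..#..#..#.
.#..#..#...
..#..#..###
#..#..#.#..
.#..#....#.
..#..###..#
#..#.#..#..
.#....#..#.
..###..#..#
#.#..#..#..
...#..#..#.
##..#..#..#
..#..#..#.#
#..#..#....
.#..#..###.
..#..#.#..#
#..#....#..
.#..###..#.
..#.#..#..#
#....#..#..
.###..#..#.
.#..#..#..#
..#..#..#..
#..#..#..##
.#..#..#.#.
..#..#....#
#..#..###..
.#..#.#..#.
..#....#..#
#..###..#..
.#.#..#..#.

33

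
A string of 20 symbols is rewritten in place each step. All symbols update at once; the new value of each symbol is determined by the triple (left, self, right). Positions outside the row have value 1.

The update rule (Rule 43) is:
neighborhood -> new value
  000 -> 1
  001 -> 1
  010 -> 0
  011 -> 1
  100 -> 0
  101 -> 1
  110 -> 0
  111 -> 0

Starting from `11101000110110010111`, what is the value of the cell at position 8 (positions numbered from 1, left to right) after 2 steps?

00010011101100101100
01100110011001011001
position 8 holds 0

0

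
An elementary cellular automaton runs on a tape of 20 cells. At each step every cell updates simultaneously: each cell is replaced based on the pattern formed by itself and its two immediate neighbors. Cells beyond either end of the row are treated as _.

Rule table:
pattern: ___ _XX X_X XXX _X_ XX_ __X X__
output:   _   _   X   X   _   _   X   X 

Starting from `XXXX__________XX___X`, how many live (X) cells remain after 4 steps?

10

step 1: _XX_X________X__X_X_
step 2: X__X_X______X_XX_X_X
step 3: _XX_X_X____X_X__X_X_
step 4: X__X_X_X__X_X_XX_X_X
count of X: 10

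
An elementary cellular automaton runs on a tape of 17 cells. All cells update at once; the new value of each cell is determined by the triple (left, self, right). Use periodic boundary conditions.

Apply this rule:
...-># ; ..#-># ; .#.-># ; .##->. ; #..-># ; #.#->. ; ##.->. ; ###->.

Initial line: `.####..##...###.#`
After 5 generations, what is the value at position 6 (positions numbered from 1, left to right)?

.....##..###....#
#####..##...#####
.....##..###.....
#####..##...#####  (repeats generation 2; period 2)
generation 5: .....##..###.....
position 6 holds #

#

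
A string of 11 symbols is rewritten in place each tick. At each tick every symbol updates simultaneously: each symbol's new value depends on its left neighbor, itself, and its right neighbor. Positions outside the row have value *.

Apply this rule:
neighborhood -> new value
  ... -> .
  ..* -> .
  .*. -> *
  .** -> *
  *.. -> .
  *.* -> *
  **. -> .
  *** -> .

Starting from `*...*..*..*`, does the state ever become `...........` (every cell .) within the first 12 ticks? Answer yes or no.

....*..*..*
....*..*..*  (fixed point — unchanged through tick 12)
tick 12 is ....*..*..*, still not uniform .

no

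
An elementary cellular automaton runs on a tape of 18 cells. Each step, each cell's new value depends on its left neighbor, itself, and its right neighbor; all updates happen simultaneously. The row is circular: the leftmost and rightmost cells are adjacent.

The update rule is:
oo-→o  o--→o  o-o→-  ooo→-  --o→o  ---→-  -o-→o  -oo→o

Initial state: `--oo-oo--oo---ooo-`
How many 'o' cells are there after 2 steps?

step 1: -ooo-ooooooo-oo-oo
step 2: -o-o-o-----o-oo-oo
count of o: 8

8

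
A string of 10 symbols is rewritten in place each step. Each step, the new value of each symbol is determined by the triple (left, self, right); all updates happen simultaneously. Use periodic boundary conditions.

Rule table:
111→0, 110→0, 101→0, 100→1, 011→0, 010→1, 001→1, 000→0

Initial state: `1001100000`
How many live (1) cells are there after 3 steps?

3

1110010001
0001111010
0010000011
count of 1: 3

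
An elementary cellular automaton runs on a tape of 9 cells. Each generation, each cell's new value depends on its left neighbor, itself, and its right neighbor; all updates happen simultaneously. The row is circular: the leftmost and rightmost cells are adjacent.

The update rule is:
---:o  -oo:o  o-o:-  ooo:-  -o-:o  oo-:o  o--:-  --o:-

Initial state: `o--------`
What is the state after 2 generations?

o-o----o-

generation 1: o-oooooo-
generation 2: o-o----o-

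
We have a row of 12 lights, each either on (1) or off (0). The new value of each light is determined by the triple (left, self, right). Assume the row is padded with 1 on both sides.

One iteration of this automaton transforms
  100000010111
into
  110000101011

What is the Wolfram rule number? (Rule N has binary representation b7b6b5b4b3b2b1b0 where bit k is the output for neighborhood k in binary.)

242

position 10: 111 → 1  (bit 7 = 1)
position 0: 110 → 1  (bit 6 = 1)
position 8: 101 → 1  (bit 5 = 1)
position 1: 100 → 1  (bit 4 = 1)
position 9: 011 → 0  (bit 3 = 0)
position 7: 010 → 0  (bit 2 = 0)
position 6: 001 → 1  (bit 1 = 1)
position 2: 000 → 0  (bit 0 = 0)
bits b7..b0 = 11110010 = 242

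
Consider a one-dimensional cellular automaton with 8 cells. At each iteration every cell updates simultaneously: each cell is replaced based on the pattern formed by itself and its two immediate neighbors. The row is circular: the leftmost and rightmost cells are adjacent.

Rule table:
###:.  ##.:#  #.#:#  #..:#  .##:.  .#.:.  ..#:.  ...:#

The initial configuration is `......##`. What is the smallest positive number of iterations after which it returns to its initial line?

8

#####..#
....##..
###..###
..##....
#..#####
##......
.######.
......##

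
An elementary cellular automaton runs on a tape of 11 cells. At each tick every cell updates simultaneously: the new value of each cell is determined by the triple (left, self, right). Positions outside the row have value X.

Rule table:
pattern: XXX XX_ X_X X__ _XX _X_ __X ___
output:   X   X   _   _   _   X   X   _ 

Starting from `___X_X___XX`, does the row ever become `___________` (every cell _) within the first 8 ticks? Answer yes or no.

no

__XX_X__X_X
_X_X_X_XX__
_X_X_X__X_X
_X_X_X_XX__  (repeats tick 2; period 2)
tick 8: _X_X_X_XX__
tick 8 is _X_X_X_XX__, still not uniform _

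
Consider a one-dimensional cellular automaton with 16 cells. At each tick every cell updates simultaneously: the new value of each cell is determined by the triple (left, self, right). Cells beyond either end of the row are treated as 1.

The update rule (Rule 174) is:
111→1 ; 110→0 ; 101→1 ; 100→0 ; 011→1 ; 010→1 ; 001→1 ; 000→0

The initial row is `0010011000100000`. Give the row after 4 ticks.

0110110001100001
1101100011000011
1011000110000111
0110001100001111

0110001100001111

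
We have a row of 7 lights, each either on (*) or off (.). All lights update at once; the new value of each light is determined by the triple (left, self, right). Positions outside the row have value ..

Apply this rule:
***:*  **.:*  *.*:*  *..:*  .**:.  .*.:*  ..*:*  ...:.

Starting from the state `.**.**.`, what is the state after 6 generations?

.**.***

*.**.**
**.**.*
.**.***
*.**.**  (repeats generation 1; period 3)
generation 6: .**.***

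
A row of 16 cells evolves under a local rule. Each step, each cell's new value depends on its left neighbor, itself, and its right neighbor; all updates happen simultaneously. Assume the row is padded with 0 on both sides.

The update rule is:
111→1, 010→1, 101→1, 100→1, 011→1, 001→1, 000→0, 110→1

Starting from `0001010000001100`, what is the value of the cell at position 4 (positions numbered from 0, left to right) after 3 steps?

1

0011111000011110
0111111100111111
1111111111111111
position 4 holds 1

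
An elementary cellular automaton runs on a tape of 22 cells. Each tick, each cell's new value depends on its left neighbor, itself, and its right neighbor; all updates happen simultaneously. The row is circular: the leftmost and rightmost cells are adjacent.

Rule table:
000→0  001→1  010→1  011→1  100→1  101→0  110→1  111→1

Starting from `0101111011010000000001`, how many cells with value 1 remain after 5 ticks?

17

0101111011011000000011
0101111011011100000111
0101111011011110001111
0101111011011111011111
0101111011011111011111
count of 1: 17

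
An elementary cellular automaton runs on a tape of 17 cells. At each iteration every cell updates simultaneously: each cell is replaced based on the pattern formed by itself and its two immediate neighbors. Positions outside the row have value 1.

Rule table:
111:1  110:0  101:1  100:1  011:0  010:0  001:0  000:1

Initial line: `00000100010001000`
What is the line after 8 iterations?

11110011001100110
11101000100010001
11010110011001100
10101001000100010
01010100110011001
10101010001000100
01010101100110010
10101010010001001

10101010010001001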